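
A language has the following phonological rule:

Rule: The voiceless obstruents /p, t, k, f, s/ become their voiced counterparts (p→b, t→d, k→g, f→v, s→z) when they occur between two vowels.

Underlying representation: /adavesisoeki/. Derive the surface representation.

adavezizoegi

/s/ is a voiceless obstruent between vowels /e/ and /i/, so it voices to [z].
/s/ is a voiceless obstruent between vowels /i/ and /o/, so it voices to [z].
/k/ is a voiceless obstruent between vowels /e/ and /i/, so it voices to [g].
Surface form: [adavezizoegi].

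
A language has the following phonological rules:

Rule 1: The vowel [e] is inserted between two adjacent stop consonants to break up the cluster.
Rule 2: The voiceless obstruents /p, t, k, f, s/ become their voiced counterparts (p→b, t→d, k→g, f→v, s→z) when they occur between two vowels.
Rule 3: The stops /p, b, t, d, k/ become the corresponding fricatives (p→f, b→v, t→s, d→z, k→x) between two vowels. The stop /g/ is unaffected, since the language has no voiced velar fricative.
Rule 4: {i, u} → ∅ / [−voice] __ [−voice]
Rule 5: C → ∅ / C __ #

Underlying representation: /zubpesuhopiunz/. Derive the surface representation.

zuvevezuhoviun

Rule 1 (stop-cluster e-epenthesis): /b/ and /p/ form a stop–stop cluster, so [e] is inserted between them. /zubpesuhopiunz/ → zubepesuhopiunz.
Rule 2 (intervocalic voicing): /p/ is a voiceless obstruent between vowels /e/ and /e/, so it voices to [b]. /s/ is a voiceless obstruent between vowels /e/ and /u/, so it voices to [z]. /p/ is a voiceless obstruent between vowels /o/ and /i/, so it voices to [b]. /zubepesuhopiunz/ → zubebezuhobiunz.
Rule 3 (intervocalic spirantization): /b/ is a stop between vowels /u/ and /e/, so it spirantizes to the fricative [v]. /b/ is a stop between vowels /e/ and /e/, so it spirantizes to the fricative [v]. /b/ is a stop between vowels /o/ and /i/, so it spirantizes to the fricative [v]. /zubebezuhobiunz/ → zuvevezuhoviunz.
Rule 4 (high vowel syncope): no segment meets the environment; /zuvevezuhoviunz/ is unchanged.
Rule 5 (final cluster simplification): /z/ is the second consonant of a word-final cluster /nz/, so it deletes. /zuvevezuhoviunz/ → zuvevezuhoviun.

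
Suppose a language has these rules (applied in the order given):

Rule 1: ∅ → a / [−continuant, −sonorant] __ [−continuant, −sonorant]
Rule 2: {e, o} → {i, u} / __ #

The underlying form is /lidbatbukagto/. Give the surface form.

lidabatabukagatu

Rule 1 (stop-cluster a-epenthesis): /d/ and /b/ form a stop–stop cluster, so [a] is inserted between them. /t/ and /b/ form a stop–stop cluster, so [a] is inserted between them. /g/ and /t/ form a stop–stop cluster, so [a] is inserted between them. /lidbatbukagto/ → lidabatabukagato.
Rule 2 (final vowel raising): /o/ is a mid vowel in word-final position, so it raises to [u]. /lidabatabukagato/ → lidabatabukagatu.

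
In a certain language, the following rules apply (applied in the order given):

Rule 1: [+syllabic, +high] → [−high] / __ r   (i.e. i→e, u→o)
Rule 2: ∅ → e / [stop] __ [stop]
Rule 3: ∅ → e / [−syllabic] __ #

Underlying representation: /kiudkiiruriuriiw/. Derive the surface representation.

kiudekierorioriiwe

Rule 1 (pre-rhotic lowering): /i/ is a high vowel immediately before /r/, so it lowers to [e]. /u/ is a high vowel immediately before /r/, so it lowers to [o]. /u/ is a high vowel immediately before /r/, so it lowers to [o]. /kiudkiiruriuriiw/ → kiudkierorioriiw.
Rule 2 (stop-cluster e-epenthesis): /d/ and /k/ form a stop–stop cluster, so [e] is inserted between them. /kiudkierorioriiw/ → kiudekierorioriiw.
Rule 3 (final e-epenthesis): the form ends in the consonant /w/, so [e] is inserted word-finally. /kiudekierorioriiw/ → kiudekierorioriiwe.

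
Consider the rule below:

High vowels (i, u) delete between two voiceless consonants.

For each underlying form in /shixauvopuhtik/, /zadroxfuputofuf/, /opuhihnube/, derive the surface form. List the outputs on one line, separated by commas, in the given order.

shxauvophtk, zadroxfptoff, ophhnube

/shixauvopuhtik/: /i/ is a high vowel flanked by voiceless consonants /h/ and /x/, so it deletes. /u/ is a high vowel flanked by voiceless consonants /p/ and /h/, so it deletes. /i/ is a high vowel flanked by voiceless consonants /t/ and /k/, so it deletes. → [shxauvophtk].
/zadroxfuputofuf/: /u/ is a high vowel flanked by voiceless consonants /f/ and /p/, so it deletes. /u/ is a high vowel flanked by voiceless consonants /p/ and /t/, so it deletes. /u/ is a high vowel flanked by voiceless consonants /f/ and /f/, so it deletes. → [zadroxfptoff].
/opuhihnube/: /u/ is a high vowel flanked by voiceless consonants /p/ and /h/, so it deletes. /i/ is a high vowel flanked by voiceless consonants /h/ and /h/, so it deletes. → [ophhnube].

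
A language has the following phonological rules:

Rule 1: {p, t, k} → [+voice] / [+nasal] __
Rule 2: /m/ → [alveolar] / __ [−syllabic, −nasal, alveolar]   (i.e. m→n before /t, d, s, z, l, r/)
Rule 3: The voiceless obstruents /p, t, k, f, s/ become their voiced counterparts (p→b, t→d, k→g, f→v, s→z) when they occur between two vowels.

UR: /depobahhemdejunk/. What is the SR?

debobahhendejung

Rule 1 (post-nasal voicing): /k/ is a voiceless stop immediately after the nasal /n/, so it voices to [g]. /depobahhemdejunk/ → depobahhemdejung.
Rule 2 (nasal place assimilation): /m/ precedes the alveolar consonant /d/, so it assimilates in place to [n]. /depobahhemdejung/ → depobahhendejung.
Rule 3 (intervocalic voicing): /p/ is a voiceless obstruent between vowels /e/ and /o/, so it voices to [b]. /depobahhendejung/ → debobahhendejung.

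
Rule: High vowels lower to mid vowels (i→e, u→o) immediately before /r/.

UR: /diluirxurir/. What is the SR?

diluerxorer

/i/ is a high vowel immediately before /r/, so it lowers to [e].
/u/ is a high vowel immediately before /r/, so it lowers to [o].
/i/ is a high vowel immediately before /r/, so it lowers to [e].
The other instances of /i/, /u/ do not occur in the required environment and remain unchanged.
Surface form: [diluerxorer].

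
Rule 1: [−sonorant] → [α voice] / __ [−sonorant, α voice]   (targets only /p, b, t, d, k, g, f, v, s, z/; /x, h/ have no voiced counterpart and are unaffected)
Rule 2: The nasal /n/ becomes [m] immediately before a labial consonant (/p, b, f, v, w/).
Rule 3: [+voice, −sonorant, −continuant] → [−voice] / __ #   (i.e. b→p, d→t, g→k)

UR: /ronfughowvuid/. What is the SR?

Rule 1 (regressive voicing assimilation): /g/ precedes the voiceless obstruent /h/, so it devoices to [k] by assimilation. /ronfughowvuid/ → ronfukhowvuid.
Rule 2 (nasal place assimilation): /n/ precedes the labial consonant /f/, so it assimilates in place to [m]. /ronfukhowvuid/ → romfukhowvuid.
Rule 3 (final devoicing): /d/ is a voiced stop in word-final position, so it devoices to [t]. /romfukhowvuid/ → romfukhowvuit.

romfukhowvuit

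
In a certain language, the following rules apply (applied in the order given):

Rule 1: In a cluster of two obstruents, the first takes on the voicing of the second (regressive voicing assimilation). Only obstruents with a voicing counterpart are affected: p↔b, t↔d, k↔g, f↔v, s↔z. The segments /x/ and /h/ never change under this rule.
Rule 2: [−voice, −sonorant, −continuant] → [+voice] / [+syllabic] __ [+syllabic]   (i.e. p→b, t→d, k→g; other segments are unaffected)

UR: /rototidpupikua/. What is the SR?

rododitpubigua

Rule 1 (regressive voicing assimilation): /d/ precedes the voiceless obstruent /p/, so it devoices to [t] by assimilation. /rototidpupikua/ → rototitpupikua.
Rule 2 (intervocalic voicing): /t/ is a voiceless stop between vowels /o/ and /o/, so it voices to [d]. /t/ is a voiceless stop between vowels /o/ and /i/, so it voices to [d]. /p/ is a voiceless stop between vowels /u/ and /i/, so it voices to [b]. /k/ is a voiceless stop between vowels /i/ and /u/, so it voices to [g]. /rototitpupikua/ → rododitpubigua.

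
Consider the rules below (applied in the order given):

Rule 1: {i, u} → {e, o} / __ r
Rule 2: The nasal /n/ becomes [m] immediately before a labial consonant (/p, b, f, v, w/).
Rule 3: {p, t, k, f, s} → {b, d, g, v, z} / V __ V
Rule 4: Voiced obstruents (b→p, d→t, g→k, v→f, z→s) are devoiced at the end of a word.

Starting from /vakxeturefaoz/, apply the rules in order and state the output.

vakxedorevaos

Rule 1 (pre-rhotic lowering): /u/ is a high vowel immediately before /r/, so it lowers to [o]. /vakxeturefaoz/ → vakxetorefaoz.
Rule 2 (nasal place assimilation): no segment meets the environment; /vakxetorefaoz/ is unchanged.
Rule 3 (intervocalic voicing): /t/ is a voiceless obstruent between vowels /e/ and /o/, so it voices to [d]. /f/ is a voiceless obstruent between vowels /e/ and /a/, so it voices to [v]. /vakxetorefaoz/ → vakxedorevaoz.
Rule 4 (final devoicing): /z/ is a voiced obstruent in word-final position, so it devoices to [s]. /vakxedorevaoz/ → vakxedorevaos.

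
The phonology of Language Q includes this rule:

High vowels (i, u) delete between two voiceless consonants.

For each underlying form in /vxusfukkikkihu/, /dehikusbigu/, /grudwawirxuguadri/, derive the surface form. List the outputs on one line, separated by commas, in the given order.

/vxusfukkikkihu/: /u/ is a high vowel flanked by voiceless consonants /x/ and /s/, so it deletes. /u/ is a high vowel flanked by voiceless consonants /f/ and /k/, so it deletes. /i/ is a high vowel flanked by voiceless consonants /k/ and /k/, so it deletes. /i/ is a high vowel flanked by voiceless consonants /k/ and /h/, so it deletes. → [vxsfkkkkhu].
/dehikusbigu/: /i/ is a high vowel flanked by voiceless consonants /h/ and /k/, so it deletes. /u/ is a high vowel flanked by voiceless consonants /k/ and /s/, so it deletes. → [dehksbigu].
/grudwawirxuguadri/: the rule's environment is not met; surfaces unchanged as [grudwawirxuguadri].

vxsfkkkkhu, dehksbigu, grudwawirxuguadri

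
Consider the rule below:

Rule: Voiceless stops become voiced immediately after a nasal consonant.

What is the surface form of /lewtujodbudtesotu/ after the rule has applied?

lewtujodbudtesotu

No segment of /lewtujodbudtesotu/ meets the structural description of the rule, so the form surfaces unchanged.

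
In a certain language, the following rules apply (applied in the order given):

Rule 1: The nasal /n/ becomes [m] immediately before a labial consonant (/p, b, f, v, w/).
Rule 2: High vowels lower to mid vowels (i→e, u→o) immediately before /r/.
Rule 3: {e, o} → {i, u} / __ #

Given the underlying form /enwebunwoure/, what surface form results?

Rule 1 (nasal place assimilation): /n/ precedes the labial consonant /w/, so it assimilates in place to [m]. /n/ precedes the labial consonant /w/, so it assimilates in place to [m]. /enwebunwoure/ → emwebumwoure.
Rule 2 (pre-rhotic lowering): /u/ is a high vowel immediately before /r/, so it lowers to [o]. /emwebumwoure/ → emwebumwoore.
Rule 3 (final vowel raising): /e/ is a mid vowel in word-final position, so it raises to [i]. /emwebumwoore/ → emwebumwoori.

emwebumwoori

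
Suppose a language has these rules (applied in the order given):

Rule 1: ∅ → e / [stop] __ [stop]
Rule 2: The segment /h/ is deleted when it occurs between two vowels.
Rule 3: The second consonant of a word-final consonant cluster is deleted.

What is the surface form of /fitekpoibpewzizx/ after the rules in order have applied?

fitekepoibepewziz

Rule 1 (stop-cluster e-epenthesis): /k/ and /p/ form a stop–stop cluster, so [e] is inserted between them. /b/ and /p/ form a stop–stop cluster, so [e] is inserted between them. /fitekpoibpewzizx/ → fitekepoibepewzizx.
Rule 2 (intervocalic h-deletion): no segment meets the environment; /fitekepoibepewzizx/ is unchanged.
Rule 3 (final cluster simplification): /x/ is the second consonant of a word-final cluster /zx/, so it deletes. /fitekepoibepewzizx/ → fitekepoibepewziz.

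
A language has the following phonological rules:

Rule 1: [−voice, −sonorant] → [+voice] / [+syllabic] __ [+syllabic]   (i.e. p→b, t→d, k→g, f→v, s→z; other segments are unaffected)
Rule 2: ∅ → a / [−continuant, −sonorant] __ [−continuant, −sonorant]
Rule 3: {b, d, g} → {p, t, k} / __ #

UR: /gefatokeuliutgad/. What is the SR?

gevadogeuliutagat

Rule 1 (intervocalic voicing): /f/ is a voiceless obstruent between vowels /e/ and /a/, so it voices to [v]. /t/ is a voiceless obstruent between vowels /a/ and /o/, so it voices to [d]. /k/ is a voiceless obstruent between vowels /o/ and /e/, so it voices to [g]. /gefatokeuliutgad/ → gevadogeuliutgad.
Rule 2 (stop-cluster a-epenthesis): /t/ and /g/ form a stop–stop cluster, so [a] is inserted between them. /gevadogeuliutgad/ → gevadogeuliutagad.
Rule 3 (final devoicing): /d/ is a voiced stop in word-final position, so it devoices to [t]. /gevadogeuliutagad/ → gevadogeuliutagat.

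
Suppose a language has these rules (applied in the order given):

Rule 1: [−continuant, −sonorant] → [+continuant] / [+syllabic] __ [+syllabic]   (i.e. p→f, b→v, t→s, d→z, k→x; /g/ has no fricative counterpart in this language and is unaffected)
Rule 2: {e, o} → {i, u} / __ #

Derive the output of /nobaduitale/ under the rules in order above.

Rule 1 (intervocalic spirantization): /b/ is a stop between vowels /o/ and /a/, so it spirantizes to the fricative [v]. /d/ is a stop between vowels /a/ and /u/, so it spirantizes to the fricative [z]. /t/ is a stop between vowels /i/ and /a/, so it spirantizes to the fricative [s]. /nobaduitale/ → novazuisale.
Rule 2 (final vowel raising): /e/ is a mid vowel in word-final position, so it raises to [i]. /novazuisale/ → novazuisali.

novazuisali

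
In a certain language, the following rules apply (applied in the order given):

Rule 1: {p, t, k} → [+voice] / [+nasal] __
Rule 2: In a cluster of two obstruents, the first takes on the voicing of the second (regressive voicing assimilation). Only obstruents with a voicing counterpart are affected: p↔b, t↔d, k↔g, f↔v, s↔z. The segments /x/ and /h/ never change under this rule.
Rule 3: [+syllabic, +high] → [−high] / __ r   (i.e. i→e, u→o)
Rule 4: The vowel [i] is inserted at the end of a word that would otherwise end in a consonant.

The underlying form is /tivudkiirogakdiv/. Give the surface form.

Rule 1 (post-nasal voicing): no segment meets the environment; /tivudkiirogakdiv/ is unchanged.
Rule 2 (regressive voicing assimilation): /d/ precedes the voiceless obstruent /k/, so it devoices to [t] by assimilation. /k/ precedes the voiced obstruent /d/, so it voices to [g] by assimilation. /tivudkiirogakdiv/ → tivutkiirogagdiv.
Rule 3 (pre-rhotic lowering): /i/ is a high vowel immediately before /r/, so it lowers to [e]. /tivutkiirogagdiv/ → tivutkierogagdiv.
Rule 4 (final i-epenthesis): the form ends in the consonant /v/, so [i] is inserted word-finally. /tivutkierogagdiv/ → tivutkierogagdivi.

tivutkierogagdivi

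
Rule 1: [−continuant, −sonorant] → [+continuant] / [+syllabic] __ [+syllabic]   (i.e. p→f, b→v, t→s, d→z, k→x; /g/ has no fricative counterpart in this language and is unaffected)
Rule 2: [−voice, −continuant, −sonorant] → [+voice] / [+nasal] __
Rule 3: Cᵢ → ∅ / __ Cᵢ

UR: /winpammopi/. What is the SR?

winbamofi

Rule 1 (intervocalic spirantization): /p/ is a stop between vowels /o/ and /i/, so it spirantizes to the fricative [f]. /winpammopi/ → winpammofi.
Rule 2 (post-nasal voicing): /p/ is a voiceless stop immediately after the nasal /n/, so it voices to [b]. /winpammofi/ → winbammofi.
Rule 3 (degemination): /mm/ is a geminate; the first /m/ deletes. /winbammofi/ → winbamofi.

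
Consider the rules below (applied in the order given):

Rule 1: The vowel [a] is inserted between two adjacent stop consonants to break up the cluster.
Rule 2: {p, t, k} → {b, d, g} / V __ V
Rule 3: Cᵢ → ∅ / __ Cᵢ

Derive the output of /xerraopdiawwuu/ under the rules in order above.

Rule 1 (stop-cluster a-epenthesis): /p/ and /d/ form a stop–stop cluster, so [a] is inserted between them. /xerraopdiawwuu/ → xerraopadiawwuu.
Rule 2 (intervocalic voicing): /p/ is a voiceless stop between vowels /o/ and /a/, so it voices to [b]. /xerraopadiawwuu/ → xerraobadiawwuu.
Rule 3 (degemination): /rr/ is a geminate; the first /r/ deletes. /ww/ is a geminate; the first /w/ deletes. /xerraobadiawwuu/ → xeraobadiawuu.

xeraobadiawuu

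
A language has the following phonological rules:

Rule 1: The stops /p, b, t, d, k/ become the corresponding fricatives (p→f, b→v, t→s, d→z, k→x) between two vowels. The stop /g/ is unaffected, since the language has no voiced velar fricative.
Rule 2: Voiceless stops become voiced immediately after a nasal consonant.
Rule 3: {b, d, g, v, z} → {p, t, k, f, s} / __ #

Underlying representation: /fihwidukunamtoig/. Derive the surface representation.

fihwizuxunamdoik

Rule 1 (intervocalic spirantization): /d/ is a stop between vowels /i/ and /u/, so it spirantizes to the fricative [z]. /k/ is a stop between vowels /u/ and /u/, so it spirantizes to the fricative [x]. /fihwidukunamtoig/ → fihwizuxunamtoig.
Rule 2 (post-nasal voicing): /t/ is a voiceless stop immediately after the nasal /m/, so it voices to [d]. /fihwizuxunamtoig/ → fihwizuxunamdoig.
Rule 3 (final devoicing): /g/ is a voiced obstruent in word-final position, so it devoices to [k]. /fihwizuxunamdoig/ → fihwizuxunamdoik.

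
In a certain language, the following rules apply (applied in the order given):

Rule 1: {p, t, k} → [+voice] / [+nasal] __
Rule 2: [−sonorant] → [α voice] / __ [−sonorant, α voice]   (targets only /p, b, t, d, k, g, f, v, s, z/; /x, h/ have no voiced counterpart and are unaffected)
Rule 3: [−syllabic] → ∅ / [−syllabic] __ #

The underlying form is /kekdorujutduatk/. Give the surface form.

Rule 1 (post-nasal voicing): no segment meets the environment; /kekdorujutduatk/ is unchanged.
Rule 2 (regressive voicing assimilation): /k/ precedes the voiced obstruent /d/, so it voices to [g] by assimilation. /t/ precedes the voiced obstruent /d/, so it voices to [d] by assimilation. /kekdorujutduatk/ → kegdorujudduatk.
Rule 3 (final cluster simplification): /k/ is the second consonant of a word-final cluster /tk/, so it deletes. /kegdorujudduatk/ → kegdorujudduat.

kegdorujudduat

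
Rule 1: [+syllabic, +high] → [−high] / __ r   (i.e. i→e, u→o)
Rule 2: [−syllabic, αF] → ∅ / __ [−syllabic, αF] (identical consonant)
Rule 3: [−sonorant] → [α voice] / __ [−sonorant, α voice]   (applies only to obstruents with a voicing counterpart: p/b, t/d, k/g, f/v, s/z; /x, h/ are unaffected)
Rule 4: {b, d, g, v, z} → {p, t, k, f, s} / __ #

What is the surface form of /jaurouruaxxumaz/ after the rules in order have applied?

jaorooruaxumas

Rule 1 (pre-rhotic lowering): /u/ is a high vowel immediately before /r/, so it lowers to [o]. /u/ is a high vowel immediately before /r/, so it lowers to [o]. /jaurouruaxxumaz/ → jaorooruaxxumaz.
Rule 2 (degemination): /xx/ is a geminate; the first /x/ deletes. /jaorooruaxxumaz/ → jaorooruaxumaz.
Rule 3 (regressive voicing assimilation): no segment meets the environment; /jaorooruaxumaz/ is unchanged.
Rule 4 (final devoicing): /z/ is a voiced obstruent in word-final position, so it devoices to [s]. /jaorooruaxumaz/ → jaorooruaxumas.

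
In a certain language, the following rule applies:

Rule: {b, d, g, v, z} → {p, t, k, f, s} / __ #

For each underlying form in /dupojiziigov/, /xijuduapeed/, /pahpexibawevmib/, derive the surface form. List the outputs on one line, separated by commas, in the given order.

dupojiziigof, xijuduapeet, pahpexibawevmip

/dupojiziigov/: /v/ is a voiced obstruent in word-final position, so it devoices to [f]. → [dupojiziigof].
/xijuduapeed/: /d/ is a voiced obstruent in word-final position, so it devoices to [t]. → [xijuduapeet].
/pahpexibawevmib/: /b/ is a voiced obstruent in word-final position, so it devoices to [p]. → [pahpexibawevmip].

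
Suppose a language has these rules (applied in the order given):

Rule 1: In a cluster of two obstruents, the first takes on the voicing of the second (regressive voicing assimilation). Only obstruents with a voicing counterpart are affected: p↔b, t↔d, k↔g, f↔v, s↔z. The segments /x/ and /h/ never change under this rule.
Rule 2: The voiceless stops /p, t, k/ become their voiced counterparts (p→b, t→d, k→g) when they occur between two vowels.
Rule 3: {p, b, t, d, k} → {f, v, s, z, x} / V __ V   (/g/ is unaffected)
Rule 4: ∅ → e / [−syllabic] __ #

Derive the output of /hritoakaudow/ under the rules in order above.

hrizoagauzowe

Rule 1 (regressive voicing assimilation): no segment meets the environment; /hritoakaudow/ is unchanged.
Rule 2 (intervocalic voicing): /t/ is a voiceless stop between vowels /i/ and /o/, so it voices to [d]. /k/ is a voiceless stop between vowels /a/ and /a/, so it voices to [g]. /hritoakaudow/ → hridoagaudow.
Rule 3 (intervocalic spirantization): /d/ is a stop between vowels /i/ and /o/, so it spirantizes to the fricative [z]. /d/ is a stop between vowels /u/ and /o/, so it spirantizes to the fricative [z]. /hridoagaudow/ → hrizoagauzow.
Rule 4 (final e-epenthesis): the form ends in the consonant /w/, so [e] is inserted word-finally. /hrizoagauzow/ → hrizoagauzowe.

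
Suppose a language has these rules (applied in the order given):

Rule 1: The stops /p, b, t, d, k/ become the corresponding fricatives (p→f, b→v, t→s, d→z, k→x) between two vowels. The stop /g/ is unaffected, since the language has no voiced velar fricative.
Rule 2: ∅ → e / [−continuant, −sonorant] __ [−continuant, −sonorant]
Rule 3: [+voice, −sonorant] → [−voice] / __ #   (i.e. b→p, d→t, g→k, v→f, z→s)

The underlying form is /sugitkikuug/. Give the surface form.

Rule 1 (intervocalic spirantization): /k/ is a stop between vowels /i/ and /u/, so it spirantizes to the fricative [x]. /sugitkikuug/ → sugitkixuug.
Rule 2 (stop-cluster e-epenthesis): /t/ and /k/ form a stop–stop cluster, so [e] is inserted between them. /sugitkixuug/ → sugitekixuug.
Rule 3 (final devoicing): /g/ is a voiced obstruent in word-final position, so it devoices to [k]. /sugitekixuug/ → sugitekixuuk.

sugitekixuuk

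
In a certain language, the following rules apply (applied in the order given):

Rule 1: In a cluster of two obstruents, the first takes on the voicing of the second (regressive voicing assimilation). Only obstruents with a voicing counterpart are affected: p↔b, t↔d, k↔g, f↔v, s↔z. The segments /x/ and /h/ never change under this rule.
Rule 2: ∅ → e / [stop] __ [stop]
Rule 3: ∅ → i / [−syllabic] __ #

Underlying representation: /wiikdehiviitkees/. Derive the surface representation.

wiigedehiviitekeesi

Rule 1 (regressive voicing assimilation): /k/ precedes the voiced obstruent /d/, so it voices to [g] by assimilation. /wiikdehiviitkees/ → wiigdehiviitkees.
Rule 2 (stop-cluster e-epenthesis): /g/ and /d/ form a stop–stop cluster, so [e] is inserted between them. /t/ and /k/ form a stop–stop cluster, so [e] is inserted between them. /wiigdehiviitkees/ → wiigedehiviitekees.
Rule 3 (final i-epenthesis): the form ends in the consonant /s/, so [i] is inserted word-finally. /wiigedehiviitekees/ → wiigedehiviitekeesi.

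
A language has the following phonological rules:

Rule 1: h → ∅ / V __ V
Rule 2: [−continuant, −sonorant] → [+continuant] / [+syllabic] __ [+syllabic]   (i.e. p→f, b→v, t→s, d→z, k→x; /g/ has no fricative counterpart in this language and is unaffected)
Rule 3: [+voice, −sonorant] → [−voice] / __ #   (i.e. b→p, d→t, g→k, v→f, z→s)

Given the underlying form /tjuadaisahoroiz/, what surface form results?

tjuazaisaorois

Rule 1 (intervocalic h-deletion): /h/ occurs between vowels /a/ and /o/, so it deletes. /tjuadaisahoroiz/ → tjuadaisaoroiz.
Rule 2 (intervocalic spirantization): /d/ is a stop between vowels /a/ and /a/, so it spirantizes to the fricative [z]. /tjuadaisaoroiz/ → tjuazaisaoroiz.
Rule 3 (final devoicing): /z/ is a voiced obstruent in word-final position, so it devoices to [s]. /tjuazaisaoroiz/ → tjuazaisaorois.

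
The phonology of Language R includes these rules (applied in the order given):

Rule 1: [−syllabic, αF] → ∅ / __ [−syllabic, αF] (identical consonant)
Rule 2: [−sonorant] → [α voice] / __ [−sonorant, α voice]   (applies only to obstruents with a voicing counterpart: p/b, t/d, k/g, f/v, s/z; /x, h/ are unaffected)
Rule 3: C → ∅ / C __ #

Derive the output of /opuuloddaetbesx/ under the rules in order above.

opuulodaedbes

Rule 1 (degemination): /dd/ is a geminate; the first /d/ deletes. /opuuloddaetbesx/ → opuulodaetbesx.
Rule 2 (regressive voicing assimilation): /t/ precedes the voiced obstruent /b/, so it voices to [d] by assimilation. /opuulodaetbesx/ → opuulodaedbesx.
Rule 3 (final cluster simplification): /x/ is the second consonant of a word-final cluster /sx/, so it deletes. /opuulodaedbesx/ → opuulodaedbes.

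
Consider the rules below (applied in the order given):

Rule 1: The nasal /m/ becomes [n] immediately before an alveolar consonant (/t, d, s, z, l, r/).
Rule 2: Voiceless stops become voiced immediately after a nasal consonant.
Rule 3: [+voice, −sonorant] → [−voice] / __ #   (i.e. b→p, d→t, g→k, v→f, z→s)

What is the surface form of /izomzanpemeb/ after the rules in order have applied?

izonzanbemep

Rule 1 (nasal place assimilation): /m/ precedes the alveolar consonant /z/, so it assimilates in place to [n]. /izomzanpemeb/ → izonzanpemeb.
Rule 2 (post-nasal voicing): /p/ is a voiceless stop immediately after the nasal /n/, so it voices to [b]. /izonzanpemeb/ → izonzanbemeb.
Rule 3 (final devoicing): /b/ is a voiced obstruent in word-final position, so it devoices to [p]. /izonzanbemeb/ → izonzanbemep.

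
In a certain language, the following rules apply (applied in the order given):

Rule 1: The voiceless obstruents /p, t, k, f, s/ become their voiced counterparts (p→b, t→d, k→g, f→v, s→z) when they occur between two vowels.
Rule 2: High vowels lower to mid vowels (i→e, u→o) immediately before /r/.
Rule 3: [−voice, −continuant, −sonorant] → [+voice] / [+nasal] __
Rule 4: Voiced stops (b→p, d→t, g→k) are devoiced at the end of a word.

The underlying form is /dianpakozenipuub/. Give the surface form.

dianbagozenibuup

Rule 1 (intervocalic voicing): /k/ is a voiceless obstruent between vowels /a/ and /o/, so it voices to [g]. /p/ is a voiceless obstruent between vowels /i/ and /u/, so it voices to [b]. /dianpakozenipuub/ → dianpagozenibuub.
Rule 2 (pre-rhotic lowering): no segment meets the environment; /dianpagozenibuub/ is unchanged.
Rule 3 (post-nasal voicing): /p/ is a voiceless stop immediately after the nasal /n/, so it voices to [b]. /dianpagozenibuub/ → dianbagozenibuub.
Rule 4 (final devoicing): /b/ is a voiced stop in word-final position, so it devoices to [p]. /dianbagozenibuub/ → dianbagozenibuup.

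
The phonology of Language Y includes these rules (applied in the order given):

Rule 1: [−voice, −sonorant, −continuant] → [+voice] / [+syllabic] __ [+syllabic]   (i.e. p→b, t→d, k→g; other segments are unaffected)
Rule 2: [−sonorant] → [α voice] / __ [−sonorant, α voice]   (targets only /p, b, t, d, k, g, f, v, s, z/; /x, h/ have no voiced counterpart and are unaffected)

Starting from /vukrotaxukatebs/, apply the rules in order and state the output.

vukrodaxugadeps

Rule 1 (intervocalic voicing): /t/ is a voiceless stop between vowels /o/ and /a/, so it voices to [d]. /k/ is a voiceless stop between vowels /u/ and /a/, so it voices to [g]. /t/ is a voiceless stop between vowels /a/ and /e/, so it voices to [d]. /vukrotaxukatebs/ → vukrodaxugadebs.
Rule 2 (regressive voicing assimilation): /b/ precedes the voiceless obstruent /s/, so it devoices to [p] by assimilation. /vukrodaxugadebs/ → vukrodaxugadeps.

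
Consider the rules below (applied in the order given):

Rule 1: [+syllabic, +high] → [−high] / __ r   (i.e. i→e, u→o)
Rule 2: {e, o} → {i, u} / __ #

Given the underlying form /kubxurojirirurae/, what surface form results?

Rule 1 (pre-rhotic lowering): /u/ is a high vowel immediately before /r/, so it lowers to [o]. /i/ is a high vowel immediately before /r/, so it lowers to [e]. /i/ is a high vowel immediately before /r/, so it lowers to [e]. /u/ is a high vowel immediately before /r/, so it lowers to [o]. /kubxurojirirurae/ → kubxorojererorae.
Rule 2 (final vowel raising): /e/ is a mid vowel in word-final position, so it raises to [i]. /kubxorojererorae/ → kubxorojererorai.

kubxorojererorai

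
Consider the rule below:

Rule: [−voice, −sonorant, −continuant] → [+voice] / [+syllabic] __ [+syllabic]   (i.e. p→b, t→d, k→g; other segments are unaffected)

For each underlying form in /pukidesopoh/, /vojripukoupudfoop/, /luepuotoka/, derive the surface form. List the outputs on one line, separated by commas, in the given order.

pugidesoboh, vojribugoubudfoop, luebuodoga

/pukidesopoh/: /k/ is a voiceless stop between vowels /u/ and /i/, so it voices to [g]. /p/ is a voiceless stop between vowels /o/ and /o/, so it voices to [b]. → [pugidesoboh].
/vojripukoupudfoop/: /p/ is a voiceless stop between vowels /i/ and /u/, so it voices to [b]. /k/ is a voiceless stop between vowels /u/ and /o/, so it voices to [g]. /p/ is a voiceless stop between vowels /u/ and /u/, so it voices to [b]. → [vojribugoubudfoop].
/luepuotoka/: /p/ is a voiceless stop between vowels /e/ and /u/, so it voices to [b]. /t/ is a voiceless stop between vowels /o/ and /o/, so it voices to [d]. /k/ is a voiceless stop between vowels /o/ and /a/, so it voices to [g]. → [luebuodoga].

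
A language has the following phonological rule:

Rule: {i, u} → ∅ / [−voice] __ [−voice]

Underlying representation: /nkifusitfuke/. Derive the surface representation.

nkfstfke

/i/ is a high vowel flanked by voiceless consonants /k/ and /f/, so it deletes.
/u/ is a high vowel flanked by voiceless consonants /f/ and /s/, so it deletes.
/i/ is a high vowel flanked by voiceless consonants /s/ and /t/, so it deletes.
/u/ is a high vowel flanked by voiceless consonants /f/ and /k/, so it deletes.
Surface form: [nkfstfke].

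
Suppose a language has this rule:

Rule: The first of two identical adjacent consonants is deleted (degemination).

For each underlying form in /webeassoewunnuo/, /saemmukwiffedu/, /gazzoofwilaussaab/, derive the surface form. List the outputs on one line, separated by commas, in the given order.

/webeassoewunnuo/: /ss/ is a geminate; the first /s/ deletes. /nn/ is a geminate; the first /n/ deletes. → [webeasoewunuo].
/saemmukwiffedu/: /mm/ is a geminate; the first /m/ deletes. /ff/ is a geminate; the first /f/ deletes. → [saemukwifedu].
/gazzoofwilaussaab/: /zz/ is a geminate; the first /z/ deletes. /ss/ is a geminate; the first /s/ deletes. → [gazoofwilausaab].

webeasoewunuo, saemukwifedu, gazoofwilausaab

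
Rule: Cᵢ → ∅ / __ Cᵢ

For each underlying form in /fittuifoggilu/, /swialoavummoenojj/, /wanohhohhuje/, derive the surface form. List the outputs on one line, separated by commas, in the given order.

/fittuifoggilu/: /tt/ is a geminate; the first /t/ deletes. /gg/ is a geminate; the first /g/ deletes. → [fituifogilu].
/swialoavummoenojj/: /mm/ is a geminate; the first /m/ deletes. /jj/ is a geminate; the first /j/ deletes. → [swialoavumoenoj].
/wanohhohhuje/: /hh/ is a geminate; the first /h/ deletes. /hh/ is a geminate; the first /h/ deletes. → [wanohohuje].

fituifogilu, swialoavumoenoj, wanohohuje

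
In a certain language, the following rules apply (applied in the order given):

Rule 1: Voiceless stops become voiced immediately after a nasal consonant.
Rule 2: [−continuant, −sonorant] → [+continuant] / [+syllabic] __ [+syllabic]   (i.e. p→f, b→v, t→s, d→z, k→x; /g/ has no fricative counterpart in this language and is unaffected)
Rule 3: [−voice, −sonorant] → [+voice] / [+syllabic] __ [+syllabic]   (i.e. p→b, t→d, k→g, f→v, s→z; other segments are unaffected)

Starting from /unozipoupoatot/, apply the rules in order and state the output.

unozivouvoazot

Rule 1 (post-nasal voicing): no segment meets the environment; /unozipoupoatot/ is unchanged.
Rule 2 (intervocalic spirantization): /p/ is a stop between vowels /i/ and /o/, so it spirantizes to the fricative [f]. /p/ is a stop between vowels /u/ and /o/, so it spirantizes to the fricative [f]. /t/ is a stop between vowels /a/ and /o/, so it spirantizes to the fricative [s]. /unozipoupoatot/ → unozifoufoasot.
Rule 3 (intervocalic voicing): /f/ is a voiceless obstruent between vowels /i/ and /o/, so it voices to [v]. /f/ is a voiceless obstruent between vowels /u/ and /o/, so it voices to [v]. /s/ is a voiceless obstruent between vowels /a/ and /o/, so it voices to [z]. /unozifoufoasot/ → unozivouvoazot.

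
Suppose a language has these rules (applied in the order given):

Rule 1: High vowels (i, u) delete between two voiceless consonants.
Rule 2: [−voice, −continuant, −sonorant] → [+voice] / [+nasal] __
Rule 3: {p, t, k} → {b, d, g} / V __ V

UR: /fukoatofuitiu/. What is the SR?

fkoadofuidiu

Rule 1 (high vowel syncope): /u/ is a high vowel flanked by voiceless consonants /f/ and /k/, so it deletes. /fukoatofuitiu/ → fkoatofuitiu.
Rule 2 (post-nasal voicing): no segment meets the environment; /fkoatofuitiu/ is unchanged.
Rule 3 (intervocalic voicing): /t/ is a voiceless stop between vowels /a/ and /o/, so it voices to [d]. /t/ is a voiceless stop between vowels /i/ and /i/, so it voices to [d]. /fkoatofuitiu/ → fkoadofuidiu.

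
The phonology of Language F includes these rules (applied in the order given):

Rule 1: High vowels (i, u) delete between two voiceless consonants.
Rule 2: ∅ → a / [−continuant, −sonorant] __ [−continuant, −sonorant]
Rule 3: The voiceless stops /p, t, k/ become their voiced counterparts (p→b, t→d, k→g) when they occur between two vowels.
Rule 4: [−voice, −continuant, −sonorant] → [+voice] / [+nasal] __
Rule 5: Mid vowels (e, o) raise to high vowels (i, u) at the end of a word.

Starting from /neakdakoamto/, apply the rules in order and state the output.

Rule 1 (high vowel syncope): no segment meets the environment; /neakdakoamto/ is unchanged.
Rule 2 (stop-cluster a-epenthesis): /k/ and /d/ form a stop–stop cluster, so [a] is inserted between them. /neakdakoamto/ → neakadakoamto.
Rule 3 (intervocalic voicing): /k/ is a voiceless stop between vowels /a/ and /a/, so it voices to [g]. /k/ is a voiceless stop between vowels /a/ and /o/, so it voices to [g]. /neakadakoamto/ → neagadagoamto.
Rule 4 (post-nasal voicing): /t/ is a voiceless stop immediately after the nasal /m/, so it voices to [d]. /neagadagoamto/ → neagadagoamdo.
Rule 5 (final vowel raising): /o/ is a mid vowel in word-final position, so it raises to [u]. /neagadagoamdo/ → neagadagoamdu.

neagadagoamdu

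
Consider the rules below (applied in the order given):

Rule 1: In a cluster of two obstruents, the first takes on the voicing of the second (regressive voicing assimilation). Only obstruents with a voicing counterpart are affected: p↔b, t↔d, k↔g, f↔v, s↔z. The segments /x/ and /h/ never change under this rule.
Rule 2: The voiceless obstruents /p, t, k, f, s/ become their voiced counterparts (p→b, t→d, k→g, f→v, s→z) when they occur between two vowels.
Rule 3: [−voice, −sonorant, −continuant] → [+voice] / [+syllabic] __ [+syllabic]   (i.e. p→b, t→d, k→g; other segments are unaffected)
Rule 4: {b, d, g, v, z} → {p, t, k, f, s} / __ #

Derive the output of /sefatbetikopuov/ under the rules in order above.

Rule 1 (regressive voicing assimilation): /t/ precedes the voiced obstruent /b/, so it voices to [d] by assimilation. /sefatbetikopuov/ → sefadbetikopuov.
Rule 2 (intervocalic voicing): /f/ is a voiceless obstruent between vowels /e/ and /a/, so it voices to [v]. /t/ is a voiceless obstruent between vowels /e/ and /i/, so it voices to [d]. /k/ is a voiceless obstruent between vowels /i/ and /o/, so it voices to [g]. /p/ is a voiceless obstruent between vowels /o/ and /u/, so it voices to [b]. /sefadbetikopuov/ → sevadbedigobuov.
Rule 3 (intervocalic voicing): no segment meets the environment; /sevadbedigobuov/ is unchanged.
Rule 4 (final devoicing): /v/ is a voiced obstruent in word-final position, so it devoices to [f]. /sevadbedigobuov/ → sevadbedigobuof.

sevadbedigobuof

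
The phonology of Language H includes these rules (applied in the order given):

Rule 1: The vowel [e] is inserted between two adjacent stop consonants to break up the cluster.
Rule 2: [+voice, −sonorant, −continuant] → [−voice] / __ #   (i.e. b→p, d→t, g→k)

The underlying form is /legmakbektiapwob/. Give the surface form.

legmakebeketiapwop

Rule 1 (stop-cluster e-epenthesis): /k/ and /b/ form a stop–stop cluster, so [e] is inserted between them. /k/ and /t/ form a stop–stop cluster, so [e] is inserted between them. /legmakbektiapwob/ → legmakebeketiapwob.
Rule 2 (final devoicing): /b/ is a voiced stop in word-final position, so it devoices to [p]. /legmakebeketiapwob/ → legmakebeketiapwop.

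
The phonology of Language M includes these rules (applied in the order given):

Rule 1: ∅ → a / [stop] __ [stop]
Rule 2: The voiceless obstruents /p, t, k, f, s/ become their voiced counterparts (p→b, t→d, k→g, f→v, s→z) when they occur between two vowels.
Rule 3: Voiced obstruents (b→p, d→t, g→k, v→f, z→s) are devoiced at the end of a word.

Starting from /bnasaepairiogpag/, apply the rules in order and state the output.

Rule 1 (stop-cluster a-epenthesis): /g/ and /p/ form a stop–stop cluster, so [a] is inserted between them. /bnasaepairiogpag/ → bnasaepairiogapag.
Rule 2 (intervocalic voicing): /s/ is a voiceless obstruent between vowels /a/ and /a/, so it voices to [z]. /p/ is a voiceless obstruent between vowels /e/ and /a/, so it voices to [b]. /p/ is a voiceless obstruent between vowels /a/ and /a/, so it voices to [b]. /bnasaepairiogapag/ → bnazaebairiogabag.
Rule 3 (final devoicing): /g/ is a voiced obstruent in word-final position, so it devoices to [k]. /bnazaebairiogabag/ → bnazaebairiogabak.

bnazaebairiogabak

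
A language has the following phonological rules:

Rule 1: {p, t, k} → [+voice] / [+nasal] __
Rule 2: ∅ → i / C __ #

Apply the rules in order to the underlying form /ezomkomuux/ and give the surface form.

Rule 1 (post-nasal voicing): /k/ is a voiceless stop immediately after the nasal /m/, so it voices to [g]. /ezomkomuux/ → ezomgomuux.
Rule 2 (final i-epenthesis): the form ends in the consonant /x/, so [i] is inserted word-finally. /ezomgomuux/ → ezomgomuuxi.

ezomgomuuxi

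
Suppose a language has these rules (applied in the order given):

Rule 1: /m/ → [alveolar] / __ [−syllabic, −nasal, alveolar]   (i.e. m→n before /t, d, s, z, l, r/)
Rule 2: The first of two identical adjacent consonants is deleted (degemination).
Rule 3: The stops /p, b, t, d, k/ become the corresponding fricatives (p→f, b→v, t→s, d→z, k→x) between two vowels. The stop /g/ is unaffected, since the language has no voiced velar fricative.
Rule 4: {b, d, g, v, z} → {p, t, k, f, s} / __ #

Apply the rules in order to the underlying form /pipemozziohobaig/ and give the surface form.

pifemoziohovaik

Rule 1 (nasal place assimilation): no segment meets the environment; /pipemozziohobaig/ is unchanged.
Rule 2 (degemination): /zz/ is a geminate; the first /z/ deletes. /pipemozziohobaig/ → pipemoziohobaig.
Rule 3 (intervocalic spirantization): /p/ is a stop between vowels /i/ and /e/, so it spirantizes to the fricative [f]. /b/ is a stop between vowels /o/ and /a/, so it spirantizes to the fricative [v]. /pipemoziohobaig/ → pifemoziohovaig.
Rule 4 (final devoicing): /g/ is a voiced obstruent in word-final position, so it devoices to [k]. /pifemoziohovaig/ → pifemoziohovaik.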